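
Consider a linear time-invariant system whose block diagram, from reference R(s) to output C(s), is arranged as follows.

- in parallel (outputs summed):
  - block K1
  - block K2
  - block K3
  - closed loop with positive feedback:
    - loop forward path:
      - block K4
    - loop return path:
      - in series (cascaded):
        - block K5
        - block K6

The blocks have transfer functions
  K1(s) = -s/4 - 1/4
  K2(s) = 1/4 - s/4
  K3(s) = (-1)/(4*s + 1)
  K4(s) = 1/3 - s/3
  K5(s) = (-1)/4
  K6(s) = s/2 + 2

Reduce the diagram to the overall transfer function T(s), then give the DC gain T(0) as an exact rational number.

First reduce the diagram to T(s).

Step 1 - combine K5, K6 in series: -s/8 - 1/2
Step 2 - close the feedback loop around K4, (K5*K6): (8*s - 8)/(s^2 + 3*s - 28)
Step 3 - sum the parallel branches K1, K2, K3, [K4/(1-K4*(K5*K6))]: (-4*s^4 - 13*s^3 + 171*s^2 - 26*s + 40)/(8*s^3 + 26*s^2 - 218*s - 56)
Evaluating the step-3 result (the overall T(s)) at s = 0 gives T(0) = 40/(-56) = -5/7.

Answer: -5/7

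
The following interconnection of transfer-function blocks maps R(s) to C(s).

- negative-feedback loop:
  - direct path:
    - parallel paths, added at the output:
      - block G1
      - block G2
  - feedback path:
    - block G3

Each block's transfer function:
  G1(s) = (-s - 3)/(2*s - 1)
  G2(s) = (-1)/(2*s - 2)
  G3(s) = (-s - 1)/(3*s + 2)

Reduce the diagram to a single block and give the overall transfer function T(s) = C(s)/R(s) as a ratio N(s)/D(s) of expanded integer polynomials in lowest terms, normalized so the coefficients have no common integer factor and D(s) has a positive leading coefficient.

The answer is (-6*s^3 - 22*s^2 + 9*s + 14)/(14*s^3 - 2*s^2 - 7*s - 3).

Reasoning:
[1] reduce the parallel group G1, G2 = (-2*s^2 - 6*s + 7)/(4*s^2 - 6*s + 2)
[2] close the feedback loop around (G1+G2), G3, which is the overall transfer function T(s) = C(s)/R(s) in lowest terms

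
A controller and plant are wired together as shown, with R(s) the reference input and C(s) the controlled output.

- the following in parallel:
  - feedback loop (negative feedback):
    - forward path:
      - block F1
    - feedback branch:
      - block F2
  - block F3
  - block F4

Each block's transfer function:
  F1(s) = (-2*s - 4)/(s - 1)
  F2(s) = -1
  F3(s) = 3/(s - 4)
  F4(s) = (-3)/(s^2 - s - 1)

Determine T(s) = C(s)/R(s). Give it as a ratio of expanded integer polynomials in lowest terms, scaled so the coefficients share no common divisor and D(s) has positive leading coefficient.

1. feedback reduction of F1, F2, giving (-2*s - 4)/(3*s + 3)
2. parallel reduction of [F1/(1+F1*F2)], F3, F4; the result is T(s) itself (integer coefficients, no common factor, positive leading denominator coefficient)

Therefore the answer is (-2*s^4 + 15*s^3 + 5*s^2 - 11*s + 11)/(3*s^4 - 12*s^3 - 6*s^2 + 21*s + 12).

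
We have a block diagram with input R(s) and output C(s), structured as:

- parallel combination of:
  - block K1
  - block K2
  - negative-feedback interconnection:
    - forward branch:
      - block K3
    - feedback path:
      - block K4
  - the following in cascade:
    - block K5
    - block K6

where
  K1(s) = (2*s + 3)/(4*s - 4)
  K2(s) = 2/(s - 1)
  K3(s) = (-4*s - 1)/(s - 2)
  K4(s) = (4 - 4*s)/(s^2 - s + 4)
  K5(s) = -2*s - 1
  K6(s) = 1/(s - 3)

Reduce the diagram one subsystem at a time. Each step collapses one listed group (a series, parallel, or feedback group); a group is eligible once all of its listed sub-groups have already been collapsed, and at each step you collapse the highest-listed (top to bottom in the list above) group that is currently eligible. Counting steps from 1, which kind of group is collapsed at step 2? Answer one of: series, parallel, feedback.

(1) collapse the loop (K3 forward, K4 return)
(2) series reduction of K5, K6
(3) combine K1, K2, [K3/(1+K3*K4)], (K5*K6) in parallel
Step 2 collapses a series group.

Answer: series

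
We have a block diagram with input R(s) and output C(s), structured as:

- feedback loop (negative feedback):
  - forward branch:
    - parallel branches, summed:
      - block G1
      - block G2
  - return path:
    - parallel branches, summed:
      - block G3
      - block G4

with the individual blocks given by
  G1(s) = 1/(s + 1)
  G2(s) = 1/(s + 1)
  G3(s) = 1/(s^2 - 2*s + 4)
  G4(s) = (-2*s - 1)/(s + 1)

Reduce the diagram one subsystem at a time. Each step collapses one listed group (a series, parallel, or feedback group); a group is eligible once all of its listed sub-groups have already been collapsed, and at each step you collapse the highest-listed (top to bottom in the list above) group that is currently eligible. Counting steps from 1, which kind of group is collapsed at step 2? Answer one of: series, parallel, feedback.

The answer is parallel.

Reasoning:
Step 1. combine G1, G2 in parallel
Step 2. parallel reduction of G3, G4
Step 3. collapse the loop ((G1+G2) forward, (G3+G4) return)
The group at step 2 is a parallel group.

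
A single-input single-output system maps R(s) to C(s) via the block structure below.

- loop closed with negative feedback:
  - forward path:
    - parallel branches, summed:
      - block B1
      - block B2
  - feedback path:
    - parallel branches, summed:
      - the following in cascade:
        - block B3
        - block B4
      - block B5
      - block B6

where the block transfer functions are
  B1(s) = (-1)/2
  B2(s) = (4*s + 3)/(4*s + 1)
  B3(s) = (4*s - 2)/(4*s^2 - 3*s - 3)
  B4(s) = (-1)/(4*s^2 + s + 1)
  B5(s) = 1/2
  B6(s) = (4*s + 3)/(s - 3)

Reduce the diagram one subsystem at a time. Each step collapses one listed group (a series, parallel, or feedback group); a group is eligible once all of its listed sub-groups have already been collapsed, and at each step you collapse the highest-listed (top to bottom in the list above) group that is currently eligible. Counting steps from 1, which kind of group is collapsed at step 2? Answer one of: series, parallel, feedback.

(1) add B1, B2 (parallel)
(2) series reduction of B3, B4
(3) combine (B3*B4), B5, B6 in parallel
(4) collapse the loop ((B1+B2) forward, ((B3*B4)+B5+B6) return)
Step 2: series.

Therefore the answer is series.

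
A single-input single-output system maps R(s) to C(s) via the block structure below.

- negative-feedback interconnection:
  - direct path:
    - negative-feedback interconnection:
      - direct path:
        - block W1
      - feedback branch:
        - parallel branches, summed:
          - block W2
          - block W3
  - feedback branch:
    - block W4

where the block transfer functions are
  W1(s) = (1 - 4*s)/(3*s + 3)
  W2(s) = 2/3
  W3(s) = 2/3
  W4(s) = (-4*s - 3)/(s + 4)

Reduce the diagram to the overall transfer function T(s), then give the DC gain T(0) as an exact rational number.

[1] reduce the parallel group W2, W3; result 4/3
[2] reduce the feedback loop with forward W1 and return (W2+W3); result (12*s - 3)/(7*s - 13)
[3] feedback reduction of [W1/(1+W1*(W2+W3))], W4; result (-12*s^2 - 45*s + 12)/(41*s^2 + 9*s + 43)
Step 3 gives the overall T(s). Then T(0) = 12/43.

Therefore the answer is 12/43.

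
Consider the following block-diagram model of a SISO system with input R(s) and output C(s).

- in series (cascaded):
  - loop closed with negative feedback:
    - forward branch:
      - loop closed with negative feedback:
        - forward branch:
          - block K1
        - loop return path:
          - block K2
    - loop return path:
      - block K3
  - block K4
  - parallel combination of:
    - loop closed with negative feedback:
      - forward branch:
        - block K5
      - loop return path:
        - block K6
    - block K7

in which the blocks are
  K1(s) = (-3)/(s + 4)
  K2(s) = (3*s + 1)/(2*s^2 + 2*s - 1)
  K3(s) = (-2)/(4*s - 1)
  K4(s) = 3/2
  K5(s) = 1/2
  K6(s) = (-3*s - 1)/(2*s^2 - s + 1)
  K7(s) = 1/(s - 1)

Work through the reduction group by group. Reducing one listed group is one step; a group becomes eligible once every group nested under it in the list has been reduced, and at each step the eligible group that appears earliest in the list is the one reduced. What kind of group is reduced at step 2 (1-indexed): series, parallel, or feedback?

(1) collapse the loop (K1 forward, K2 return)
(2) collapse the loop ([K1/(1+K1*K2)] forward, K3 return)
(3) reduce the feedback loop with forward K5 and return K6
(4) combine [K5/(1+K5*K6)], K7 in parallel
(5) series reduction of [[K1/(1+K1*K2)]/(1+[K1/(1+K1*K2)]*K3)], K4, ([K5/(1+K5*K6)]+K7)
So the answer for step 2 is feedback.

Hence the answer: feedback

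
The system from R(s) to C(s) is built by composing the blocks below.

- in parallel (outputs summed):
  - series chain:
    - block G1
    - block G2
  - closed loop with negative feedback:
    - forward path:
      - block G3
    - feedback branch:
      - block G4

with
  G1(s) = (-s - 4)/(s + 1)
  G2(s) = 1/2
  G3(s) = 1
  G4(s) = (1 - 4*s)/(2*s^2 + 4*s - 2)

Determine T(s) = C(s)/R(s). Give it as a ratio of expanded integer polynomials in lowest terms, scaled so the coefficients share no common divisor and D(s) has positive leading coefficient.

The answer is (2*s^3 + 4*s^2 + 5*s)/(4*s^3 + 4*s^2 - 2*s - 2).

Reasoning:
[1] cascade G1, G2 -> (-s - 4)/(2*s + 2)
[2] collapse the loop (G3 forward, G4 return) -> (2*s^2 + 4*s - 2)/(2*s^2 - 1)
[3] combine (G1*G2), [G3/(1+G3*G4)] in parallel, giving the overall T(s)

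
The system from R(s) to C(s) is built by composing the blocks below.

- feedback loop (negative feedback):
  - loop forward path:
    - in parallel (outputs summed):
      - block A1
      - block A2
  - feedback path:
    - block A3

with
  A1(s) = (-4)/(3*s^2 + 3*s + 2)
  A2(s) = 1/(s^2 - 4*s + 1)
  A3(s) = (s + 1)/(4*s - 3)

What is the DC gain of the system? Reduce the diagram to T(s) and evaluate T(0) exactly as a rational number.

Step 1 - reduce the parallel group A1, A2; result (-s^2 + 19*s - 2)/(3*s^4 - 9*s^3 - 7*s^2 - 5*s + 2)
Step 2 - feedback reduction of (A1+A2), A3; result (-4*s^3 + 79*s^2 - 65*s + 6)/(12*s^5 - 45*s^4 - 2*s^3 + 19*s^2 + 40*s - 8)
Evaluating the step-2 result (the overall T(s)) at s = 0 gives T(0) = 6/(-8) = -3/4.

Final answer: -3/4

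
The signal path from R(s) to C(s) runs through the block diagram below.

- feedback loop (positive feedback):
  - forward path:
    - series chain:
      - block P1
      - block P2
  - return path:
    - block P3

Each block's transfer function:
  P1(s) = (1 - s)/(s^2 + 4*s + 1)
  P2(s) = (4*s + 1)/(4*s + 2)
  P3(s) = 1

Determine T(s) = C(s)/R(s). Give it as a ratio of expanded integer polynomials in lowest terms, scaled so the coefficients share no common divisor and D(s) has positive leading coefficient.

Reducing step by step:

Step 1. reduce the series chain P1, P2 gives (-4*s^2 + 3*s + 1)/(4*s^3 + 18*s^2 + 12*s + 2)
Step 2. close the feedback loop around (P1*P2), P3; the result is T(s) itself (integer coefficients, no common factor, positive leading denominator coefficient)

Answer: (-4*s^2 + 3*s + 1)/(4*s^3 + 22*s^2 + 9*s + 1)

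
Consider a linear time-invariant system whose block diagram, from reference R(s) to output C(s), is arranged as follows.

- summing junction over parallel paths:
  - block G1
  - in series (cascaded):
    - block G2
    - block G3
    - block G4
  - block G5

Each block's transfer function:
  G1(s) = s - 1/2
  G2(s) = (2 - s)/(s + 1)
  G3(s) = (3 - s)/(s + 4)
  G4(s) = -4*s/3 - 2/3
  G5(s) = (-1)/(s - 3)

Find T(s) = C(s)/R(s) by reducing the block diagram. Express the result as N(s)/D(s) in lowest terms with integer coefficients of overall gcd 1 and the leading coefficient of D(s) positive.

Reducing step by step:

Step 1 - cascade G2, G3, G4 gives (-4*s^3 + 18*s^2 - 14*s - 12)/(3*s^2 + 15*s + 12)
Step 2 - add G1, (G2*G3*G4), G5 (parallel) - this is the overall T(s), already in the required normalized form

Answer: (-2*s^4 + 69*s^3 - 214*s^2 - 9*s + 84)/(6*s^3 + 12*s^2 - 66*s - 72)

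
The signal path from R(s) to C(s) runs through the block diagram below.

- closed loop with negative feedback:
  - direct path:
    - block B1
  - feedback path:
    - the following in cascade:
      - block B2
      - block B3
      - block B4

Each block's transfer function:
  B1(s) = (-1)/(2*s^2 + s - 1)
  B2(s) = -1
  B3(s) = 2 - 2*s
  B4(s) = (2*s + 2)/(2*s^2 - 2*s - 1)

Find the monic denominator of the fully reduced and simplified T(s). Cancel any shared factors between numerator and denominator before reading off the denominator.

First reduce the diagram to T(s).

Step 1 - multiply B2, B3, B4 (series), giving (4*s^2 - 4)/(2*s^2 - 2*s - 1)
Step 2 - feedback reduction of B1, (B2*B3*B4), giving (-2*s^2 + 2*s + 1)/(4*s^4 - 2*s^3 - 10*s^2 + s + 5)
Step 2 gives the fully reduced T(s), with no common factor left to cancel. The denominator's leading coefficient is 4, so divide each of its coefficients by 4 to get the monic form.

Answer: s^4 - s^3/2 - 5*s^2/2 + s/4 + 5/4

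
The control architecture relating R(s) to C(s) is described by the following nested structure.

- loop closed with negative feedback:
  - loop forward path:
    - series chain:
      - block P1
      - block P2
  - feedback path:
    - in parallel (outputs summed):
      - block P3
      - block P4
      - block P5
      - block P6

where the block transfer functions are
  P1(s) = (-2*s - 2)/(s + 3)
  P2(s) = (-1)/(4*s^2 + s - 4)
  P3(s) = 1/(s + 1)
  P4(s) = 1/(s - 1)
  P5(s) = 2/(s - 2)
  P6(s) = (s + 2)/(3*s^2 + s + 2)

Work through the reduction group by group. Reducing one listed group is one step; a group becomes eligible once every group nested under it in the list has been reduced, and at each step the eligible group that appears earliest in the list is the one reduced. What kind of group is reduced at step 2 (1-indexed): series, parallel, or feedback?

Reducing step by step:

Step 1. series reduction of P1, P2
Step 2. add P3, P4, P5, P6 (parallel)
Step 3. apply the feedback formula to (P1*P2), (P3+P4+P5+P6)
So the answer for step 2 is parallel.

Answer: parallel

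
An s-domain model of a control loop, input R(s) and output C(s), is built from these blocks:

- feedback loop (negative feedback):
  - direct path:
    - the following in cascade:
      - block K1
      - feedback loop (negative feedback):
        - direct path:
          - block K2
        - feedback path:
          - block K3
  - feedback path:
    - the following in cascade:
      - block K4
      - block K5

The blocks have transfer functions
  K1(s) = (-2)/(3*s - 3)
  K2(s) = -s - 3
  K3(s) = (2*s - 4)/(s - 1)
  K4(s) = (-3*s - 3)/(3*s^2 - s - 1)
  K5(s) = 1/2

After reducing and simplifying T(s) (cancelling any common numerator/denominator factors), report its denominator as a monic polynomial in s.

[1] apply the feedback formula to K2, K3: (s^2 + 2*s - 3)/(2*s^2 + s - 11)
[2] reduce the series chain K1, [K2/(1+K2*K3)]: (-2*s - 6)/(6*s^2 + 3*s - 33)
[3] reduce the series chain K4, K5: (-3*s - 3)/(6*s^2 - 2*s - 2)
[4] collapse the loop ((K1*[K2/(1+K2*K3)]) forward, (K4*K5) return): (-6*s^3 - 16*s^2 + 8*s + 6)/(18*s^4 + 3*s^3 - 105*s^2 + 42*s + 42)
That last expression is T(s), already simplified. Scaling its denominator by 1/18 (the reciprocal of the leading coefficient) yields the monic denominator.

Therefore the answer is s^4 + s^3/6 - 35*s^2/6 + 7*s/3 + 7/3.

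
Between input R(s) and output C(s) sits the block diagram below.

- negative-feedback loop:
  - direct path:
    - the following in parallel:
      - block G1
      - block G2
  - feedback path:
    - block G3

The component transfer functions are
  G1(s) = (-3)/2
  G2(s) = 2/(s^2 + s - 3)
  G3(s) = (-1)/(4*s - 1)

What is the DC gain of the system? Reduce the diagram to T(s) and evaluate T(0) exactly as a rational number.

The answer is 13/7.

Reasoning:
Step 1 - combine G1, G2 in parallel = (-3*s^2 - 3*s + 13)/(2*s^2 + 2*s - 6)
Step 2 - feedback reduction of (G1+G2), G3 = (-12*s^3 - 9*s^2 + 55*s - 13)/(8*s^3 + 9*s^2 - 23*s - 7)
Evaluating the step-2 result (the overall T(s)) at s = 0 gives T(0) = -13/(-7) = 13/7.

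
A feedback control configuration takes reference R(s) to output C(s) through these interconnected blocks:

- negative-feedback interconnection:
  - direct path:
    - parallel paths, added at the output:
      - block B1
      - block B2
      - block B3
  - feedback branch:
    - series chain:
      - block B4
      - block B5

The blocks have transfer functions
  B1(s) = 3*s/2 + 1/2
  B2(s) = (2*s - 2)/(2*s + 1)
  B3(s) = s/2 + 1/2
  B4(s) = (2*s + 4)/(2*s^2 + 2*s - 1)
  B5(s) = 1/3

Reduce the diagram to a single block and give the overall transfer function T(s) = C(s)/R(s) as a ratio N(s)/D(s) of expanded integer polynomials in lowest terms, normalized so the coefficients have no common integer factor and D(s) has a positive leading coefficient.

Answer: (24*s^4 + 60*s^3 + 18*s^2 - 24*s + 3)/(20*s^3 + 46*s^2 + 22*s - 7)

Working:
Step 1. sum the parallel branches B1, B2, B3, giving (4*s^2 + 6*s - 1)/(2*s + 1)
Step 2. series reduction of B4, B5, giving (2*s + 4)/(6*s^2 + 6*s - 3)
Step 3. close the feedback loop around (B1+B2+B3), (B4*B5), which is the overall transfer function T(s) = C(s)/R(s) in lowest terms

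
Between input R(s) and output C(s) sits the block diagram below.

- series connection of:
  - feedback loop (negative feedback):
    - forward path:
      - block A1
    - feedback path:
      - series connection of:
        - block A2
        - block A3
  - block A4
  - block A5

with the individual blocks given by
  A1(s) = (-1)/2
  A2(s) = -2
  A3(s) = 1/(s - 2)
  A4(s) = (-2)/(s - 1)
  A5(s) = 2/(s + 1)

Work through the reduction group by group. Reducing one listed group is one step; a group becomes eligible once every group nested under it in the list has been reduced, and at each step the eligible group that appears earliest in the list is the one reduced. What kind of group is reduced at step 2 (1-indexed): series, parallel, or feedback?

Reducing step by step:

Step 1. multiply A2, A3 (series)
Step 2. close the feedback loop around A1, (A2*A3)
Step 3. combine [A1/(1+A1*(A2*A3))], A4, A5 in series
At step 2 the group reduced is feedback.

Answer: feedback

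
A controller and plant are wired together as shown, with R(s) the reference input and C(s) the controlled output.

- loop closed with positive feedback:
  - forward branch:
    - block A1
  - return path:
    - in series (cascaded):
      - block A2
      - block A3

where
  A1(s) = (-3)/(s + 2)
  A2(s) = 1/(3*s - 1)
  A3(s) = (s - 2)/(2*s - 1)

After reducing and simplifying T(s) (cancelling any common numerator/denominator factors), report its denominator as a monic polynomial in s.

First reduce the diagram to T(s).

Step 1. multiply A2, A3 (series), giving (s - 2)/(6*s^2 - 5*s + 1)
Step 2. feedback reduction of A1, (A2*A3), giving (-18*s^2 + 15*s - 3)/(6*s^3 + 7*s^2 - 6*s - 4)
The result of step 2 is T(s) in lowest terms. Its denominator has leading coefficient 6; dividing the denominator through by 6 makes it monic.

Answer: s^3 + 7*s^2/6 - s - 2/3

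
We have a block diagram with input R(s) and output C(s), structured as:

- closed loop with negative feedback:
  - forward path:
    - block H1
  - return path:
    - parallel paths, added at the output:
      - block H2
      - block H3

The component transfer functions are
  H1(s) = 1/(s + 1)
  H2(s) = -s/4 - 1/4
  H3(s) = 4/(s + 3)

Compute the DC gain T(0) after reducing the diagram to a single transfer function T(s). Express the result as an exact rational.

1. parallel reduction of H2, H3, giving (-s^2 - 4*s + 13)/(4*s + 12)
2. feedback reduction of H1, (H2+H3), giving (4*s + 12)/(3*s^2 + 12*s + 25)
DC gain: substitute s = 0 into T(s) from step 2: T(0) = 12/25.

Answer: 12/25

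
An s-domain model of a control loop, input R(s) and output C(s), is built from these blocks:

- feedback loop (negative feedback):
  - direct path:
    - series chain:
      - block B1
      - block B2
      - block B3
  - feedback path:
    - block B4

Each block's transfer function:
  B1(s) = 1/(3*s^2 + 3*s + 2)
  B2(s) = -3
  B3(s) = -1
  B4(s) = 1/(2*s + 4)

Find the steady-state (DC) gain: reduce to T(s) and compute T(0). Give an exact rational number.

Reducing step by step:

1. series reduction of B1, B2, B3 = 3/(3*s^2 + 3*s + 2)
2. collapse the loop ((B1*B2*B3) forward, B4 return) = (6*s + 12)/(6*s^3 + 18*s^2 + 16*s + 11)
The step-2 result is T(s). Setting s = 0: T(0) = 12/11.

Answer: 12/11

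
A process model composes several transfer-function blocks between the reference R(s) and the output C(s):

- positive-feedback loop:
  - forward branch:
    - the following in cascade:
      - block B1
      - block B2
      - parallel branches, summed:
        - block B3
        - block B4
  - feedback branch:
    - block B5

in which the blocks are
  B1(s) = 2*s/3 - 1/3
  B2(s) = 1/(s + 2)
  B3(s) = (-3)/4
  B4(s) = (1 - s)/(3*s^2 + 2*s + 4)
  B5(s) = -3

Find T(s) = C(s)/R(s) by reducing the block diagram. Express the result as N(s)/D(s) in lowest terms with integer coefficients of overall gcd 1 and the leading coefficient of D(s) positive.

(1) add B3, B4 (parallel), giving (-9*s^2 - 10*s - 8)/(12*s^2 + 8*s + 16)
(2) multiply B1, B2, (B3+B4) (series), giving (-18*s^3 - 11*s^2 - 6*s + 8)/(36*s^3 + 96*s^2 + 96*s + 96)
(3) close the feedback loop around (B1*B2*(B3+B4)), B5, giving the overall T(s)

Therefore the answer is (18*s^3 + 11*s^2 + 6*s - 8)/(18*s^3 - 63*s^2 - 78*s - 120).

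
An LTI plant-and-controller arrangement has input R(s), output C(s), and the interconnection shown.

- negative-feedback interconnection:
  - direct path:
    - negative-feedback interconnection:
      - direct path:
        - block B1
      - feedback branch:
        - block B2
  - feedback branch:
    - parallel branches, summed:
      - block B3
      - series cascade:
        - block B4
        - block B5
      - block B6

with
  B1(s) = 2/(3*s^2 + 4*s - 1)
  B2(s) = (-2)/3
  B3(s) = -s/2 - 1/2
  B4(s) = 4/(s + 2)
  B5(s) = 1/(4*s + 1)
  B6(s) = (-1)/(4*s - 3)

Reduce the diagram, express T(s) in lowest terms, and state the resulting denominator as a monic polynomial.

Step 1: collapse the loop (B1 forward, B2 return): 6/(9*s^2 + 12*s - 7)
Step 2: combine B4, B5 in series: 4/(4*s^2 + 9*s + 2)
Step 3: parallel reduction of B3, (B4*B5), B6: (-16*s^4 - 40*s^3 - 13*s^2 + 39*s - 22)/(32*s^3 + 48*s^2 - 38*s - 12)
Step 4: feedback reduction of [B1/(1+B1*B2)], (B3+(B4*B5)+B6): (96*s^3 + 144*s^2 - 114*s - 36)/(144*s^5 + 360*s^4 - 115*s^3 - 489*s^2 + 178*s - 24)
No further cancellation is possible in the step-4 result, so that is T(s). Its denominator becomes monic after dividing by the leading coefficient 144.

Therefore the answer is s^5 + 5*s^4/2 - 115*s^3/144 - 163*s^2/48 + 89*s/72 - 1/6.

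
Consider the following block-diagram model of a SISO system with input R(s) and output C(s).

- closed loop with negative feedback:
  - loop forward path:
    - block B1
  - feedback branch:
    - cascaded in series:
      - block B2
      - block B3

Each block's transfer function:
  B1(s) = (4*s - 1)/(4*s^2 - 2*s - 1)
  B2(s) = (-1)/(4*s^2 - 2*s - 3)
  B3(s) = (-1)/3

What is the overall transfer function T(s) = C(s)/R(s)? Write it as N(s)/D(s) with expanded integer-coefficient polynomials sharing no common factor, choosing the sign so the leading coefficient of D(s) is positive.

Step 1: series reduction of B2, B3 = 1/(12*s^2 - 6*s - 9)
Step 2: apply the feedback formula to B1, (B2*B3): this yields T(s), and no further normalization is needed

Final answer: (48*s^3 - 36*s^2 - 30*s + 9)/(48*s^4 - 48*s^3 - 36*s^2 + 28*s + 8)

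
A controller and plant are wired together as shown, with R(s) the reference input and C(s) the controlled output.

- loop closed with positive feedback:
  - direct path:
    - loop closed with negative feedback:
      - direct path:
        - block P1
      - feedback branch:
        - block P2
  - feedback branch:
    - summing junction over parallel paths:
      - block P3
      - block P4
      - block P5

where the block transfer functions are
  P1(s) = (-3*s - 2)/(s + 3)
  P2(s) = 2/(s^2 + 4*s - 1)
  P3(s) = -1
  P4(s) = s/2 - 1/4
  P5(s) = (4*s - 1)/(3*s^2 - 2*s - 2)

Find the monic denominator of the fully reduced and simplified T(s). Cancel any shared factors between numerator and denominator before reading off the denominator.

The answer is s^6 + 13*s^5/6 - 47*s^4/9 + 215*s^3/18 + 26*s^2/9 + s/9 + 22/9.

Reasoning:
Step 1: collapse the loop (P1 forward, P2 return): (-3*s^3 - 14*s^2 - 5*s + 2)/(s^3 + 7*s^2 + 5*s - 7)
Step 2: parallel reduction of P3, P4, P5: (6*s^3 - 19*s^2 + 22*s + 6)/(12*s^2 - 8*s - 8)
Step 3: apply the feedback formula to [P1/(1+P1*P2)], (P3+P4+P5): (-36*s^5 - 144*s^4 + 76*s^3 + 176*s^2 + 24*s - 16)/(18*s^6 + 39*s^5 - 94*s^4 + 215*s^3 + 52*s^2 + 2*s + 44)
That last expression is T(s), already simplified. Scaling its denominator by 1/18 (the reciprocal of the leading coefficient) yields the monic denominator.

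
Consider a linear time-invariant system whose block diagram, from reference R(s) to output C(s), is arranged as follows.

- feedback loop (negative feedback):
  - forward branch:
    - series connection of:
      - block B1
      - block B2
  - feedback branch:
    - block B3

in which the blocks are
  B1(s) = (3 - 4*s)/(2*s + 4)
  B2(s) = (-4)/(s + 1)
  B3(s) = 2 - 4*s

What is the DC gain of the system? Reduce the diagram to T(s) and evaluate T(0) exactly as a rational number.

First reduce the diagram to T(s).

(1) series reduction of B1, B2: (8*s - 6)/(s^2 + 3*s + 2)
(2) feedback reduction of (B1*B2), B3: (6 - 8*s)/(31*s^2 - 43*s + 10)
The step-2 result is T(s). Setting s = 0: T(0) = 6/10 = 3/5.

Answer: 3/5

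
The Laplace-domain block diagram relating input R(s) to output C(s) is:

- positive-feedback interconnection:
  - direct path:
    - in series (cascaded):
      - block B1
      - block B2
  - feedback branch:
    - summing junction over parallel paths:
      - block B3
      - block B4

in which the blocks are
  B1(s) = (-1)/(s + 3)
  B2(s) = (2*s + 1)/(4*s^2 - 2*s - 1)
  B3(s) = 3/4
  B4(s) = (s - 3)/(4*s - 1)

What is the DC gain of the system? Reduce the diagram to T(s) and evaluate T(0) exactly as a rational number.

The answer is -4/3.

Reasoning:
1. cascade B1, B2 gives (-2*s - 1)/(4*s^3 + 10*s^2 - 7*s - 3)
2. sum the parallel branches B3, B4 gives (16*s - 15)/(16*s - 4)
3. reduce the feedback loop with forward (B1*B2) and return (B3+B4) gives (-32*s^2 - 8*s + 4)/(64*s^4 + 144*s^3 - 120*s^2 - 34*s - 3)
Evaluating the step-3 result (the overall T(s)) at s = 0 gives T(0) = 4/(-3) = -4/3.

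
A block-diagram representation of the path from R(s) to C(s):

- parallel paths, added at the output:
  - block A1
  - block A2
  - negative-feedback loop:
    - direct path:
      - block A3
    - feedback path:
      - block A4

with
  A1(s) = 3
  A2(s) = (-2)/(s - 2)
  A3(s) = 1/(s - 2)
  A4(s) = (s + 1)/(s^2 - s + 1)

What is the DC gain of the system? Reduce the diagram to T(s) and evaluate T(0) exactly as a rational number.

Step 1: feedback reduction of A3, A4 = (s^2 - s + 1)/(s^3 - 3*s^2 + 4*s - 1)
Step 2: add A1, A2, [A3/(1+A3*A4)] (parallel) = (3*s^4 - 16*s^3 + 33*s^2 - 32*s + 6)/(s^4 - 5*s^3 + 10*s^2 - 9*s + 2)
Step 2 gives the overall T(s). Then T(0) = 6/2 = 3.

Answer: 3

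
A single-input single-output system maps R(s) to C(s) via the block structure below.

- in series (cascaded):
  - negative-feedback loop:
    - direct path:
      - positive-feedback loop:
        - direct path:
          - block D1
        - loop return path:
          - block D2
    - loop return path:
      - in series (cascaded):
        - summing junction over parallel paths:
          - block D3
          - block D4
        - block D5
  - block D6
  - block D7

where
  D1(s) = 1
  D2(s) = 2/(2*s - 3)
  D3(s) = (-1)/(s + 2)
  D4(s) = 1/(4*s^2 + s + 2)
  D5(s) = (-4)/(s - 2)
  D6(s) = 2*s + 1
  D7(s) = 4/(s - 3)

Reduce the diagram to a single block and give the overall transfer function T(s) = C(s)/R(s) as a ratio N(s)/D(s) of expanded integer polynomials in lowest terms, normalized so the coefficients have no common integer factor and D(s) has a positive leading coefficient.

Reducing step by step:

[1] collapse the loop (D1 forward, D2 return) = (2*s - 3)/(2*s - 5)
[2] parallel reduction of D3, D4 = (-4*s^2)/(4*s^3 + 9*s^2 + 4*s + 4)
[3] cascade (D3+D4), D5 = (16*s^2)/(4*s^4 + s^3 - 14*s^2 - 4*s - 8)
[4] close the feedback loop around [D1/(1-D1*D2)], ((D3+D4)*D5) = (8*s^5 - 10*s^4 - 31*s^3 + 34*s^2 - 4*s + 24)/(8*s^5 - 18*s^4 - s^3 + 14*s^2 + 4*s + 40)
[5] cascade [[D1/(1-D1*D2)]/(1+[D1/(1-D1*D2)]*((D3+D4)*D5))], D6, D7: this yields T(s), and no further normalization is needed

Answer: (64*s^6 - 48*s^5 - 288*s^4 + 148*s^3 + 104*s^2 + 176*s + 96)/(8*s^6 - 42*s^5 + 53*s^4 + 17*s^3 - 38*s^2 + 28*s - 120)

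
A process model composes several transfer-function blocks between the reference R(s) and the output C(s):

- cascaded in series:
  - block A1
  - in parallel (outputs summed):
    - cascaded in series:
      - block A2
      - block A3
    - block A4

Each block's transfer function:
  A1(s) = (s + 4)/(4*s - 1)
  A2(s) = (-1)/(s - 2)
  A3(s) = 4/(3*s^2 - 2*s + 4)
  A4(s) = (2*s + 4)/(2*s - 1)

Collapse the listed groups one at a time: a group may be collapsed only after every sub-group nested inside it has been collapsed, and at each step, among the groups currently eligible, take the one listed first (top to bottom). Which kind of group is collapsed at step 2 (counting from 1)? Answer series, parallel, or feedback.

Step 1. cascade A2, A3
Step 2. reduce the parallel group (A2*A3), A4
Step 3. cascade A1, ((A2*A3)+A4)
Step 2: parallel.

Answer: parallel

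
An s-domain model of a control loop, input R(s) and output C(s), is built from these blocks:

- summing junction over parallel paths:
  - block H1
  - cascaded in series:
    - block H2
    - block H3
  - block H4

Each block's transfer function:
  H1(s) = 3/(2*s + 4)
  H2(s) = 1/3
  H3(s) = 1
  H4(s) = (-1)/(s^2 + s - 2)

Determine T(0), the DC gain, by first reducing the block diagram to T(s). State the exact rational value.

Reducing step by step:

Step 1 - combine H2, H3 in series gives 1/3
Step 2 - parallel reduction of H1, (H2*H3), H4 gives (2*s^2 + 11*s - 19)/(6*s^2 + 6*s - 12)
Step 2 gives the overall T(s). Then T(0) = -19/(-12) = 19/12.

Answer: 19/12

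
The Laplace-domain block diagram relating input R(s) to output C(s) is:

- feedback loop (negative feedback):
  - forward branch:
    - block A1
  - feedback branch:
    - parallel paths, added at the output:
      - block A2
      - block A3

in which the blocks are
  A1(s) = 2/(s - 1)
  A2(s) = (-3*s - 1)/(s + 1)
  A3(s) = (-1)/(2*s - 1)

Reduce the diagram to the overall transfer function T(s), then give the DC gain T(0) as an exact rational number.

[1] parallel reduction of A2, A3; result (-6*s^2)/(2*s^2 + s - 1)
[2] reduce the feedback loop with forward A1 and return (A2+A3); result (4*s^2 + 2*s - 2)/(2*s^3 - 13*s^2 - 2*s + 1)
The step-2 result is T(s). Setting s = 0: T(0) = -2/1 = -2.

Therefore the answer is -2.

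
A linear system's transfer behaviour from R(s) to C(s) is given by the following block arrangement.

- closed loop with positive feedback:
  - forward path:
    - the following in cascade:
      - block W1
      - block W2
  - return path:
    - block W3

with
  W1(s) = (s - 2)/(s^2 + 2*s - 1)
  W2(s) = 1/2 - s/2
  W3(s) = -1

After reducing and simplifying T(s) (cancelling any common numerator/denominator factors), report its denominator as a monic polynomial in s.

1. reduce the series chain W1, W2; result (-s^2 + 3*s - 2)/(2*s^2 + 4*s - 2)
2. feedback reduction of (W1*W2), W3; result (-s^2 + 3*s - 2)/(s^2 + 7*s - 4)
No further cancellation is possible in the step-2 result, so that is T(s). Its denominator is already monic.

Answer: s^2 + 7*s - 4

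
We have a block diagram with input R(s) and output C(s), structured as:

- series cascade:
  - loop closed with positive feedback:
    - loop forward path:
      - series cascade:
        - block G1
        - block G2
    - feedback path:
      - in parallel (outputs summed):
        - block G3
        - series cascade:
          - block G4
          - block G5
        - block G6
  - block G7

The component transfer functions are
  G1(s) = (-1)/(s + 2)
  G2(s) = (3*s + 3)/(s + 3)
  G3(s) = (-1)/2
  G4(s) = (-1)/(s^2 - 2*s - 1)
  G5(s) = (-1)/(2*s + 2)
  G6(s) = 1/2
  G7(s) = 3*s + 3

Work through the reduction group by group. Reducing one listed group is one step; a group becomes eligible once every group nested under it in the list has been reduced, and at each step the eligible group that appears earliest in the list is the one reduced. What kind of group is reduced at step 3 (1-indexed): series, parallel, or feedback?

Answer: parallel

Working:
Step 1 - combine G1, G2 in series
Step 2 - series reduction of G4, G5
Step 3 - combine G3, (G4*G5), G6 in parallel
Step 4 - apply the feedback formula to (G1*G2), (G3+(G4*G5)+G6)
Step 5 - cascade [(G1*G2)/(1-(G1*G2)*(G3+(G4*G5)+G6))], G7
The group at step 3 is a parallel group.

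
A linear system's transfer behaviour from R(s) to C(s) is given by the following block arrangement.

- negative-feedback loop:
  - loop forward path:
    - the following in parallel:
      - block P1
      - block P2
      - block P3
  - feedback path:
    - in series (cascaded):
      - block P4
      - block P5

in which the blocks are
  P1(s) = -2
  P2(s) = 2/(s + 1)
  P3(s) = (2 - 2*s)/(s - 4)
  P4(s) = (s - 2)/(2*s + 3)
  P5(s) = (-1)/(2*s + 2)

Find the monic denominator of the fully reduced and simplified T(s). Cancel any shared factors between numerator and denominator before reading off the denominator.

The answer is s^4 + s^3/2 - 14*s^2 - 11*s - 5.

Reasoning:
(1) parallel reduction of P1, P2, P3 = (-4*s^2 + 8*s + 2)/(s^2 - 3*s - 4)
(2) series reduction of P4, P5 = (2 - s)/(4*s^2 + 10*s + 6)
(3) reduce the feedback loop with forward (P1+P2+P3) and return (P4*P5) = (-8*s^4 - 4*s^3 + 32*s^2 + 34*s + 6)/(2*s^4 + s^3 - 28*s^2 - 22*s - 10)
That last expression is T(s), already simplified. Scaling its denominator by 1/2 (the reciprocal of the leading coefficient) yields the monic denominator.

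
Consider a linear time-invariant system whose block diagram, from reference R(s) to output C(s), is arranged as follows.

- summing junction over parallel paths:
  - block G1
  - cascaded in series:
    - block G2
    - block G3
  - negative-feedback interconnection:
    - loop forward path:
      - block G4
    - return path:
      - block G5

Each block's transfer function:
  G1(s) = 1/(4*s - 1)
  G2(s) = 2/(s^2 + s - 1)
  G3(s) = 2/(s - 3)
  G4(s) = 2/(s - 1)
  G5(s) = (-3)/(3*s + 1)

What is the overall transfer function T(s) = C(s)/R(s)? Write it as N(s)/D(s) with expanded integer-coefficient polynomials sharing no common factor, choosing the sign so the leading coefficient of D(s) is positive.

The answer is (27*s^5 - 54*s^4 - 69*s^3 + 55*s^2 - 68*s + 1)/(12*s^6 - 35*s^5 - 52*s^4 + 139*s^3 + 57*s^2 - 106*s + 21).

Reasoning:
(1) multiply G2, G3 (series); result 4/(s^3 - 2*s^2 - 4*s + 3)
(2) apply the feedback formula to G4, G5; result (6*s + 2)/(3*s^2 - 2*s - 7)
(3) add G1, (G2*G3), [G4/(1+G4*G5)] (parallel) - this is the overall T(s), already in the required normalized form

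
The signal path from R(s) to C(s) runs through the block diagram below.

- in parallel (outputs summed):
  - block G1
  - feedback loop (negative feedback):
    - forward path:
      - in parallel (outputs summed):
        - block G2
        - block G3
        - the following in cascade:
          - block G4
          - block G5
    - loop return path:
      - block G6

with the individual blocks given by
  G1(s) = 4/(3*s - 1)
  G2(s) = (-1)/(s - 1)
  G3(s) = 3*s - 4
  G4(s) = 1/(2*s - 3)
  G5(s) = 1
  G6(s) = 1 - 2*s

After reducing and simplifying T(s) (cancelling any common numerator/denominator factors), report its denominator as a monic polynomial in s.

The answer is s^5 - 14*s^4/3 + 283*s^3/36 - 103*s^2/18 + 16*s/9 - 7/36.

Reasoning:
Step 1: cascade G4, G5; result 1/(2*s - 3)
Step 2: add G2, G3, (G4*G5) (parallel); result (6*s^3 - 23*s^2 + 28*s - 10)/(2*s^2 - 5*s + 3)
Step 3: collapse the loop ((G2+G3+(G4*G5)) forward, G6 return); result (-6*s^3 + 23*s^2 - 28*s + 10)/(12*s^4 - 52*s^3 + 77*s^2 - 43*s + 7)
Step 4: sum the parallel branches G1, [(G2+G3+(G4*G5))/(1+(G2+G3+(G4*G5))*G6)]; result (30*s^4 - 133*s^3 + 201*s^2 - 114*s + 18)/(36*s^5 - 168*s^4 + 283*s^3 - 206*s^2 + 64*s - 7)
T(s) is the step-4 result (common factors already cancelled). Leading coefficient of the denominator: 36. Divide through by 36 for the monic polynomial.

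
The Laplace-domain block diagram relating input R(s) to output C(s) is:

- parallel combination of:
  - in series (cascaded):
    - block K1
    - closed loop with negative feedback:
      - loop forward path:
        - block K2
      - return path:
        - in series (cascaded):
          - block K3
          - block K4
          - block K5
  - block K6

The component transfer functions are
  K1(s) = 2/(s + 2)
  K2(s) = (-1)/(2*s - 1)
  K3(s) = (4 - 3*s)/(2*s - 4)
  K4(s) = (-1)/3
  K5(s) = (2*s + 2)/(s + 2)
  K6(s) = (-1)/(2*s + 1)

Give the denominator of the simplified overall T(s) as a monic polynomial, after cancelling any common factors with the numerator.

Step 1 - series reduction of K3, K4, K5, giving (3*s^2 - s - 4)/(3*s^2 - 12)
Step 2 - reduce the feedback loop with forward K2 and return (K3*K4*K5), giving (12 - 3*s^2)/(6*s^3 - 6*s^2 - 23*s + 16)
Step 3 - reduce the series chain K1, [K2/(1+K2*(K3*K4*K5))], giving (12 - 6*s)/(6*s^3 - 6*s^2 - 23*s + 16)
Step 4 - parallel reduction of (K1*[K2/(1+K2*(K3*K4*K5))]), K6, giving (-6*s^3 - 6*s^2 + 41*s - 4)/(12*s^4 - 6*s^3 - 52*s^2 + 9*s + 16)
No further cancellation is possible in the step-4 result, so that is T(s). Its denominator becomes monic after dividing by the leading coefficient 12.

Therefore the answer is s^4 - s^3/2 - 13*s^2/3 + 3*s/4 + 4/3.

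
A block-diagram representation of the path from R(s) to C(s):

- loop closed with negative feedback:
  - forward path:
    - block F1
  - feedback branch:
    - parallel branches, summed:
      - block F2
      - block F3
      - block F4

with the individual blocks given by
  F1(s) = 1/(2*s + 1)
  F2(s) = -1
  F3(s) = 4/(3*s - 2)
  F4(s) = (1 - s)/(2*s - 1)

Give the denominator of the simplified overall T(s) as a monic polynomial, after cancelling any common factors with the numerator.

[1] add F2, F3, F4 (parallel): (-9*s^2 + 20*s - 8)/(6*s^2 - 7*s + 2)
[2] apply the feedback formula to F1, (F2+F3+F4): (6*s^2 - 7*s + 2)/(12*s^3 - 17*s^2 + 17*s - 6)
The result of step 2 is T(s) in lowest terms. Its denominator has leading coefficient 12; dividing the denominator through by 12 makes it monic.

Answer: s^3 - 17*s^2/12 + 17*s/12 - 1/2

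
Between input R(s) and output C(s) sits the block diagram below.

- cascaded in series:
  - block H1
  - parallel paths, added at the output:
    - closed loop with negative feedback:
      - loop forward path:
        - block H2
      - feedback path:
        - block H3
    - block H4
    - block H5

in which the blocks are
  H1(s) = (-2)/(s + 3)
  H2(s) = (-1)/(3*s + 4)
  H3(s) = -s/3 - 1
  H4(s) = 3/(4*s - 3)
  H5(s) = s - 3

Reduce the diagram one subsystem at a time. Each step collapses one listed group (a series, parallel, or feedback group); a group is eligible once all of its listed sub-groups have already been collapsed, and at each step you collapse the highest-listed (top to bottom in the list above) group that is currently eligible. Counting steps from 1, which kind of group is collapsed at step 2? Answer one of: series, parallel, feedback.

The answer is parallel.

Reasoning:
1. close the feedback loop around H2, H3
2. add [H2/(1+H2*H3)], H4, H5 (parallel)
3. cascade H1, ([H2/(1+H2*H3)]+H4+H5)
Step 2: parallel.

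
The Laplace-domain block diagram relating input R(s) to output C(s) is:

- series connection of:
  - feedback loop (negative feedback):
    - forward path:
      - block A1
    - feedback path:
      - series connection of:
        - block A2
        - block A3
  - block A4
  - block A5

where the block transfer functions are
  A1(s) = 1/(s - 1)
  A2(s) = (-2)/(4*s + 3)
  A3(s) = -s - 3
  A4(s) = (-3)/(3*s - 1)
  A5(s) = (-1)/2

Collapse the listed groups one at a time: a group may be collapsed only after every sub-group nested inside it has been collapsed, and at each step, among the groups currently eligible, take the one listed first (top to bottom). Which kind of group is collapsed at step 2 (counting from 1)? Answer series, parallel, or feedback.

(1) multiply A2, A3 (series)
(2) close the feedback loop around A1, (A2*A3)
(3) combine [A1/(1+A1*(A2*A3))], A4, A5 in series
Step 2: feedback.

Hence the answer: feedback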